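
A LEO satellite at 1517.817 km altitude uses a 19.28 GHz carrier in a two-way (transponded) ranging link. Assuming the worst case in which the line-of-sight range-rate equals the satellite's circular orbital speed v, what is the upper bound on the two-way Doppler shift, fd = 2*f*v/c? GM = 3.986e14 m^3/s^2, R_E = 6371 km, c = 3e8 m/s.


r = 7.888817e+06 m
v = sqrt(mu/r) = 7108.2502 m/s (worst-case radial velocity)
f = 19.28 GHz = 1.928e+10 Hz
fd = 2*f*v/c = 2*1.928e+10*7108.2502/3.0e+08
fd = 913647.0932 Hz

913647.0932 Hz


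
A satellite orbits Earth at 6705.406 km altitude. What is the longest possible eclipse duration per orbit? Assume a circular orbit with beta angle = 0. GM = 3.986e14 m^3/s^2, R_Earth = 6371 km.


r = 13076.4060 km
T = 248.0233 min
Eclipse fraction = arcsin(R_E/r)/pi = arcsin(6371.0000/13076.4060)/pi
= arcsin(0.4872134)/pi = 0.1619866
Eclipse duration = 0.1619866 * 248.0233 = 40.1765 min

40.1765 minutes


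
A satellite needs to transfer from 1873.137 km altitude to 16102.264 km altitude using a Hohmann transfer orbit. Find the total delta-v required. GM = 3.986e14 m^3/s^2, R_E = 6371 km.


r1 = 8244.1370 km = 8.244137e+06 m
r2 = 22473.2640 km = 2.2473264e+07 m
dv1 = sqrt(mu/r1)*(sqrt(2*r2/(r1+r2)) - 1) = 1457.7011 m/s
dv2 = sqrt(mu/r2)*(1 - sqrt(2*r1/(r1+r2))) = 1125.9498 m/s
total dv = |dv1| + |dv2| = 1457.7011 + 1125.9498 = 2583.6509 m/s = 2.5837 km/s

2.5837 km/s


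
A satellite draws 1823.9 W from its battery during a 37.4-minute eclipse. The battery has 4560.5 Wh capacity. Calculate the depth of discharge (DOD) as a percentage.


E_used = P * t / 60 = 1823.9 * 37.4 / 60 = 1136.8977 Wh
DOD = E_used / E_total * 100 = 1136.8977 / 4560.5 * 100
DOD = 24.9292 %

24.9292 %


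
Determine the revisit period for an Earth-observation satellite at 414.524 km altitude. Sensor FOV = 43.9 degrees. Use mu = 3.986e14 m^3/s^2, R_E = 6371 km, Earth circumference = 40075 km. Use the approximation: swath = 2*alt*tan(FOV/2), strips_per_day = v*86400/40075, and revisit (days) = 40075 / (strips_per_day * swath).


swath = 2*414.524*tan(0.3830998) = 334.1159 km
v = sqrt(mu/r) = 7664.3786 m/s = 7.6644 km/s
strips/day = v*86400/40075 = 7.6644*86400/40075 = 16.5241
coverage/day = strips * swath = 16.5241 * 334.1159 = 5520.9555 km
revisit = 40075 / 5520.9555 = 7.2587 days

7.2587 days


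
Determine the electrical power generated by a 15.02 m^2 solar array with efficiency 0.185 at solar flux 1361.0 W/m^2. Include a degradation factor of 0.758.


P = area * eta * S * degradation
P = 15.02 * 0.185 * 1361.0 * 0.758
P = 2866.6125 W

2866.6125 W


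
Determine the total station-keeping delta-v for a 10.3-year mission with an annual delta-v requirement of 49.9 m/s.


dV = rate * years = 49.9 * 10.3
dV = 513.9700 m/s

513.9700 m/s


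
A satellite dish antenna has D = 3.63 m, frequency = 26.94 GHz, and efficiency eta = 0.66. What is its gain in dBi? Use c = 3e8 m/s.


lambda = c/f = 3e8 / 2.694e+10 = 0.01113586 m
G = eta*(pi*D/lambda)^2 = 0.66*(pi*3.63/0.01113586)^2
G = 692164.9511 (linear)
G = 10*log10(692164.9511) = 58.4021 dBi

58.4021 dBi


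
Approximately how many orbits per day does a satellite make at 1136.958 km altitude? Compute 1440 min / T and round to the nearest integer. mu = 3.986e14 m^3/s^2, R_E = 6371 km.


r = 7.507958e+06 m
T = 2*pi*sqrt(r^3/mu) = 6474.3172 s = 107.9053 min
revs/day = 1440 / 107.9053 = 13.3450
Rounded: 13 revolutions per day

13 revolutions per day


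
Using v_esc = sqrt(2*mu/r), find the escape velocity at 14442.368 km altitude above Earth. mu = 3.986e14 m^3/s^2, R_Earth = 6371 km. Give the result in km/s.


r = 6371.0 + 14442.368 = 20813.3680 km = 2.0813368e+07 m
v_esc = sqrt(2*mu/r) = sqrt(2*3.986e14 / 2.0813368e+07)
v_esc = 6188.8857 m/s = 6.1889 km/s

6.1889 km/s


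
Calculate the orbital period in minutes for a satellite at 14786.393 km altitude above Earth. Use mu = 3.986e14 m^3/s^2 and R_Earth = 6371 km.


r = 21157.3930 km = 2.1157393e+07 m
T = 2*pi*sqrt(r^3/mu) = 2*pi*sqrt(9.4707955e+21 / 3.986e14)
T = 30626.9995 s = 510.4500 min

510.4500 minutes


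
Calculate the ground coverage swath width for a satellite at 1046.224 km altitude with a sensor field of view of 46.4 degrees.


FOV = 46.4 deg = 0.8098328 rad
swath = 2 * alt * tan(FOV/2) = 2 * 1046.224 * tan(0.4049164)
swath = 2 * 1046.224 * 0.4286005
swath = 896.8244 km

896.8244 km


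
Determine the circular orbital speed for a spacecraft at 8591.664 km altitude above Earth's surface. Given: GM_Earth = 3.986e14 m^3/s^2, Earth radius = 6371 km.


r = R_E + alt = 6371.0 + 8591.664 = 14962.6640 km = 1.4962664e+07 m
v = sqrt(mu/r) = sqrt(3.986e14 / 1.4962664e+07) = 5161.3604 m/s = 5.1614 km/s

5.1614 km/s


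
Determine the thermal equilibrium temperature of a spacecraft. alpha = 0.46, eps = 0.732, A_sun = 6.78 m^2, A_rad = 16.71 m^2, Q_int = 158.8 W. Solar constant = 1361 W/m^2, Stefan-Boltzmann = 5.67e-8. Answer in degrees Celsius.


Numerator = alpha*S*A_sun + Q_int = 0.46*1361*6.78 + 158.8 = 4403.4868 W
Denominator = eps*sigma*A_rad = 0.732*5.67e-8*16.71 = 6.9353852e-07 W/K^4
T^4 = 6.3493038e+09 K^4
T = 282.2809 K = 9.1309 C

9.1309 degrees Celsius


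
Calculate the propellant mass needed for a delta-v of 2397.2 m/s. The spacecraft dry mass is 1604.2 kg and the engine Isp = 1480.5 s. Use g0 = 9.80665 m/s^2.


ve = Isp * g0 = 1480.5 * 9.80665 = 14518.745325 m/s
mass ratio = exp(dv/ve) = exp(2397.2/14518.745325) = 1.17952367
m_prop = m_dry * (mr - 1) = 1604.2 * (1.17952367 - 1)
m_prop = 287.9919 kg

287.9919 kg


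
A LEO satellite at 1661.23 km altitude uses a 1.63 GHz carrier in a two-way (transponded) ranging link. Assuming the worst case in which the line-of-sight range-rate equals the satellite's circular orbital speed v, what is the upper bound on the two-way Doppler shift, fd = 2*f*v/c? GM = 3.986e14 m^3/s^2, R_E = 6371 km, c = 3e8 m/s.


r = 8.03223e+06 m
v = sqrt(mu/r) = 7044.5066 m/s (worst-case radial velocity)
f = 1.63 GHz = 1.63e+09 Hz
fd = 2*f*v/c = 2*1.63e+09*7044.5066/3.0e+08
fd = 76550.3049 Hz

76550.3049 Hz


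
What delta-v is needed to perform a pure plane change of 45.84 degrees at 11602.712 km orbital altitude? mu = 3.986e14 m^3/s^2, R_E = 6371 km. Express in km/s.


r = 17973.7120 km = 1.7973712e+07 m
V = sqrt(mu/r) = 4709.2284 m/s
di = 45.84 deg = 0.8000589 rad
dV = 2*V*sin(di/2) = 2*4709.2284*sin(0.4000295)
dV = 3667.9755 m/s = 3.6680 km/s

3.6680 km/s


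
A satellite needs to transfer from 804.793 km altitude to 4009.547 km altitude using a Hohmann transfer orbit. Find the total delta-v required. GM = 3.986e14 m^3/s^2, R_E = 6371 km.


r1 = 7175.7930 km = 7.175793e+06 m
r2 = 10380.5470 km = 1.0380547e+07 m
dv1 = sqrt(mu/r1)*(sqrt(2*r2/(r1+r2)) - 1) = 651.7468 m/s
dv2 = sqrt(mu/r2)*(1 - sqrt(2*r1/(r1+r2))) = 594.0482 m/s
total dv = |dv1| + |dv2| = 651.7468 + 594.0482 = 1245.7950 m/s = 1.2458 km/s

1.2458 km/s


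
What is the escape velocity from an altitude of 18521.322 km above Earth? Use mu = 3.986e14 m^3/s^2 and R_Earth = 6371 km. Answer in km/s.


r = 6371.0 + 18521.322 = 24892.3220 km = 2.4892322e+07 m
v_esc = sqrt(2*mu/r) = sqrt(2*3.986e14 / 2.4892322e+07)
v_esc = 5659.1465 m/s = 5.6591 km/s

5.6591 km/s


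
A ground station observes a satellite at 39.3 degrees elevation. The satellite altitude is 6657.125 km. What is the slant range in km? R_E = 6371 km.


h = 6657.125 km, el = 39.3 deg
d = -R_E*sin(el) + sqrt((R_E*sin(el))^2 + 2*R_E*h + h^2)
d = -6371.0000*sin(0.6859144) + sqrt((6371.0000*0.6333809)^2 + 2*6371.0000*6657.125 + 6657.125^2)
d = 8023.9925 km

8023.9925 km


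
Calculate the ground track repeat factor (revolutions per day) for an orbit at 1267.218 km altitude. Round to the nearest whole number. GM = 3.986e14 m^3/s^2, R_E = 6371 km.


r = 7.638218e+06 m
T = 2*pi*sqrt(r^3/mu) = 6643.5360 s = 110.7256 min
revs/day = 1440 / 110.7256 = 13.0051
Rounded: 13 revolutions per day

13 revolutions per day


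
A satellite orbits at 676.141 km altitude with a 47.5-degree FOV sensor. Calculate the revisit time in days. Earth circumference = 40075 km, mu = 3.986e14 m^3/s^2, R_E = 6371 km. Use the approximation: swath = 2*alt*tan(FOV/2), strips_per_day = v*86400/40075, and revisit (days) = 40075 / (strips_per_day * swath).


swath = 2*676.141*tan(0.4145157) = 595.0183 km
v = sqrt(mu/r) = 7520.7676 m/s = 7.5208 km/s
strips/day = v*86400/40075 = 7.5208*86400/40075 = 16.2145
coverage/day = strips * swath = 16.2145 * 595.0183 = 9647.8983 km
revisit = 40075 / 9647.8983 = 4.1538 days

4.1538 days


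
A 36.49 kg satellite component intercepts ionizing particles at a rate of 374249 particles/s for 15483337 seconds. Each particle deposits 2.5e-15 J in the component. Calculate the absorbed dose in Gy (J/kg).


Total energy deposited = rate * time * E_per
  = 374249 * 15483337 * 2.5e-15 = 0.01448656 J
Dose = E_total / mass = 0.01448656 / 36.49
Dose = 3.9700078e-04 Gy

3.9700e-04 Gy


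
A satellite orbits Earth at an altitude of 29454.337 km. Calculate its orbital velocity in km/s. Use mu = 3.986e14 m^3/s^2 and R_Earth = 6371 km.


r = R_E + alt = 6371.0 + 29454.337 = 35825.3370 km = 3.5825337e+07 m
v = sqrt(mu/r) = sqrt(3.986e14 / 3.5825337e+07) = 3335.5965 m/s = 3.3356 km/s

3.3356 km/s


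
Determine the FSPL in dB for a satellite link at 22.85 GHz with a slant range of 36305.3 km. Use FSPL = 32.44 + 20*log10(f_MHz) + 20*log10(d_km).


f = 22.85 GHz = 22850.0000 MHz
d = 36305.3 km
FSPL = 32.44 + 20*log10(22850.0000) + 20*log10(36305.3)
FSPL = 32.44 + 87.1777 + 91.1994
FSPL = 210.8171 dB

210.8171 dB


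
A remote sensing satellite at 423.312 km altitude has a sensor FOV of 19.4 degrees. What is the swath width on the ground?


FOV = 19.4 deg = 0.3385939 rad
swath = 2 * alt * tan(FOV/2) = 2 * 423.312 * tan(0.1692969)
swath = 2 * 423.312 * 0.1709331
swath = 144.7161 km

144.7161 km


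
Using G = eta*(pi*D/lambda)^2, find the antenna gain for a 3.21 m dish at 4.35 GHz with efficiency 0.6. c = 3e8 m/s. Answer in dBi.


lambda = c/f = 3e8 / 4.35e+09 = 0.06896552 m
G = eta*(pi*D/lambda)^2 = 0.6*(pi*3.21/0.06896552)^2
G = 12829.1258 (linear)
G = 10*log10(12829.1258) = 41.0820 dBi

41.0820 dBi


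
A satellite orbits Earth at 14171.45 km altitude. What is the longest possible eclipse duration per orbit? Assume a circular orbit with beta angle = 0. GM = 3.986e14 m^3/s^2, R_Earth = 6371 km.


r = 20542.4500 km
T = 488.3580 min
Eclipse fraction = arcsin(R_E/r)/pi = arcsin(6371.0000/20542.4500)/pi
= arcsin(0.3101383)/pi = 0.1003754
Eclipse duration = 0.1003754 * 488.3580 = 49.0191 min

49.0191 minutes


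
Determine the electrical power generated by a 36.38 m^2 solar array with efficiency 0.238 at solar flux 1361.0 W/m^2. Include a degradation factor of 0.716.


P = area * eta * S * degradation
P = 36.38 * 0.238 * 1361.0 * 0.716
P = 8437.4420 W

8437.4420 W


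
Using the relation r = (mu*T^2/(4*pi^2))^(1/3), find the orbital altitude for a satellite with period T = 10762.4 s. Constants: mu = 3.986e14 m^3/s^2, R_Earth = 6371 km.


T = 10762.4 s
r = (mu*T^2/(4*pi^2))^(1/3) = (3.986e14 * 10762.4^2 / (4*pi^2))^(1/3)
r = 1.0535746e+07 m = 10535.7455 km
alt = r - R_E = 10535.7455 - 6371 = 4164.7455 km

4164.7455 km


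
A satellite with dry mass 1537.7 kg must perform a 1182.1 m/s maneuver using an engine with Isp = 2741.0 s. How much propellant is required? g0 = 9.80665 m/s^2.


ve = Isp * g0 = 2741.0 * 9.80665 = 26880.027650 m/s
mass ratio = exp(dv/ve) = exp(1182.1/26880.027650) = 1.04495820
m_prop = m_dry * (mr - 1) = 1537.7 * (1.04495820 - 1)
m_prop = 69.1322 kg

69.1322 kg


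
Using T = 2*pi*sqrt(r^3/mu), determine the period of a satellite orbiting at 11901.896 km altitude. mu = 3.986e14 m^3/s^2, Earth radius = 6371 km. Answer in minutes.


r = 18272.8960 km = 1.8272896e+07 m
T = 2*pi*sqrt(r^3/mu) = 2*pi*sqrt(6.1012967e+21 / 3.986e14)
T = 24582.2876 s = 409.7048 min

409.7048 minutes


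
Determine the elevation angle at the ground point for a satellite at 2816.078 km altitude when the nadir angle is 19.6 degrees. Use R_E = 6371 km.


r = R_E + alt = 9187.0780 km
Law of sines in the satellite / Earth-center / ground-point triangle:
  sin(nadir)/R_E = sin(90 + el)/r  =>  cos(el) = (r/R_E)*sin(nadir)
cos(el) = (9187.0780 / 6371.0000) * sin(19.6 deg) = 0.4837262
el = arccos(0.4837262) = 61.0709 deg
(Earth-central angle = 90 - nadir - el = 9.3291 deg)

61.0709 degrees


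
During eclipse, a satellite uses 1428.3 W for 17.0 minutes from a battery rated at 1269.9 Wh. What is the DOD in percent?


E_used = P * t / 60 = 1428.3 * 17.0 / 60 = 404.6850 Wh
DOD = E_used / E_total * 100 = 404.6850 / 1269.9 * 100
DOD = 31.8675 %

31.8675 %


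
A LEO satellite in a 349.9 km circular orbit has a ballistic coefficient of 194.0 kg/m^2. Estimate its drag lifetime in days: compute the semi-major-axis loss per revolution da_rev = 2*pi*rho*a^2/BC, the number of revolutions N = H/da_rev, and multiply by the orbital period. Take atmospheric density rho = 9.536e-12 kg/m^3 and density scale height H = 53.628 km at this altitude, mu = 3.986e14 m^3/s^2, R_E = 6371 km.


a = R_E + alt = 6720.9000 km = 6.7209e+06 m
da_rev = 2*pi*rho*a^2/BC = 2*pi*9.536e-12*(6.7209e+06)^2/194.0 = 13.950804 m per revolution
N = H/da_rev = 53628.0000 m / 13.950804 m = 3844.0794 revolutions
P = 2*pi*sqrt(a^3/mu) = 5483.4309 s
lifetime = N*P = 3844.0794 * 5483.4309 = 2.1078744e+07 s = 243.9669 days

243.9669 days


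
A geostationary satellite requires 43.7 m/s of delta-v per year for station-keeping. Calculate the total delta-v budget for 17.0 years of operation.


dV = rate * years = 43.7 * 17.0
dV = 742.9000 m/s

742.9000 m/s


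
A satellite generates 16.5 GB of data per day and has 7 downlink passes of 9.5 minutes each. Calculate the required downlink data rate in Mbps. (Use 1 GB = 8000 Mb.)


total contact time = 7 * 9.5 * 60 = 3990.0000 s
data = 16.5 GB = 132000.0000 Mb
rate = 132000.0000 / 3990.0000 = 33.0827 Mbps

33.0827 Mbps


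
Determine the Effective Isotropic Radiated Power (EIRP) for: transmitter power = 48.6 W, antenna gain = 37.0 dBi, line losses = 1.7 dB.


Pt = 48.6 W = 16.8664 dBW
EIRP = Pt_dBW + Gt - losses = 16.8664 + 37.0 - 1.7 = 52.1664 dBW

52.1664 dBW


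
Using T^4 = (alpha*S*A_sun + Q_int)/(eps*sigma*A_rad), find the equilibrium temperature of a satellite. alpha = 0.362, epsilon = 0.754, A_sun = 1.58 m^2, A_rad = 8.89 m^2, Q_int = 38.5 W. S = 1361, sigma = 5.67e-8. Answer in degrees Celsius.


Numerator = alpha*S*A_sun + Q_int = 0.362*1361*1.58 + 38.5 = 816.9376 W
Denominator = eps*sigma*A_rad = 0.754*5.67e-8*8.89 = 3.800635e-07 W/K^4
T^4 = 2.1494765e+09 K^4
T = 215.3194 K = -57.8306 C

-57.8306 degrees Celsius


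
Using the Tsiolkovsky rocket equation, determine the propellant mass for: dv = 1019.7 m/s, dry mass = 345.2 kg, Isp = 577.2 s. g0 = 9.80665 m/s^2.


ve = Isp * g0 = 577.2 * 9.80665 = 5660.398380 m/s
mass ratio = exp(dv/ve) = exp(1019.7/5660.398380) = 1.19739257
m_prop = m_dry * (mr - 1) = 345.2 * (1.19739257 - 1)
m_prop = 68.1399 kg

68.1399 kg


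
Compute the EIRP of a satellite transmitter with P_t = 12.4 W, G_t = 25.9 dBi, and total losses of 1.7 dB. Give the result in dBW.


Pt = 12.4 W = 10.9342 dBW
EIRP = Pt_dBW + Gt - losses = 10.9342 + 25.9 - 1.7 = 35.1342 dBW

35.1342 dBW


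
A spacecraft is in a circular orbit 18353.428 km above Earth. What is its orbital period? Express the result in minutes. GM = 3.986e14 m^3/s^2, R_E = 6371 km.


r = 24724.4280 km = 2.4724428e+07 m
T = 2*pi*sqrt(r^3/mu) = 2*pi*sqrt(1.5113977e+22 / 3.986e14)
T = 38690.1667 s = 644.8361 min

644.8361 minutes


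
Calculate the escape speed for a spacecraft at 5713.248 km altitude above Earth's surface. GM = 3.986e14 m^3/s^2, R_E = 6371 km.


r = 6371.0 + 5713.248 = 12084.2480 km = 1.2084248e+07 m
v_esc = sqrt(2*mu/r) = sqrt(2*3.986e14 / 1.2084248e+07)
v_esc = 8122.2028 m/s = 8.1222 km/s

8.1222 km/s


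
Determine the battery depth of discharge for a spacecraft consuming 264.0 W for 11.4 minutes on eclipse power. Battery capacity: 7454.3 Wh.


E_used = P * t / 60 = 264.0 * 11.4 / 60 = 50.1600 Wh
DOD = E_used / E_total * 100 = 50.1600 / 7454.3 * 100
DOD = 0.6729002 %

0.6729 %


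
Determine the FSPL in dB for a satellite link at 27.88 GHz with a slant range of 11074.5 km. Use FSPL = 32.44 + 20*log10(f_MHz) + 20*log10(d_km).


f = 27.88 GHz = 27880.0000 MHz
d = 11074.5 km
FSPL = 32.44 + 20*log10(27880.0000) + 20*log10(11074.5)
FSPL = 32.44 + 88.9059 + 80.8865
FSPL = 202.2323 dB

202.2323 dB


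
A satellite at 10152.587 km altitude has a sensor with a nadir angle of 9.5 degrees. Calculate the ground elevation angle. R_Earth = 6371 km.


r = R_E + alt = 16523.5870 km
Law of sines in the satellite / Earth-center / ground-point triangle:
  sin(nadir)/R_E = sin(90 + el)/r  =>  cos(el) = (r/R_E)*sin(nadir)
cos(el) = (16523.5870 / 6371.0000) * sin(9.5 deg) = 0.4280613
el = arccos(0.4280613) = 64.6554 deg
(Earth-central angle = 90 - nadir - el = 15.8446 deg)

64.6554 degrees


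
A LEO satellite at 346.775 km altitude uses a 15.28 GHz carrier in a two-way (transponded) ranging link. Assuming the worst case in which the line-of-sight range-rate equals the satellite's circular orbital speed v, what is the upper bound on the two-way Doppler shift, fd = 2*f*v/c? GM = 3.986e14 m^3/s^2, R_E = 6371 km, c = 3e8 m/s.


r = 6.717775e+06 m
v = sqrt(mu/r) = 7702.9295 m/s (worst-case radial velocity)
f = 15.28 GHz = 1.528e+10 Hz
fd = 2*f*v/c = 2*1.528e+10*7702.9295/3.0e+08
fd = 784671.7467 Hz

784671.7467 Hz


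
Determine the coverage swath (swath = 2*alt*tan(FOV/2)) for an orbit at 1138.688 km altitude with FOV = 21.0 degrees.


FOV = 21.0 deg = 0.3665191 rad
swath = 2 * alt * tan(FOV/2) = 2 * 1138.688 * tan(0.1832596)
swath = 2 * 1138.688 * 0.185339
swath = 422.0867 km

422.0867 km


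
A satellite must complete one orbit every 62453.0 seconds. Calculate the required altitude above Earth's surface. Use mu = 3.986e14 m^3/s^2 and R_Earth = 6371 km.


T = 62453.0 s
r = (mu*T^2/(4*pi^2))^(1/3) = (3.986e14 * 62453.0^2 / (4*pi^2))^(1/3)
r = 3.4022121e+07 m = 34022.1213 km
alt = r - R_E = 34022.1213 - 6371 = 27651.1213 km

27651.1213 km


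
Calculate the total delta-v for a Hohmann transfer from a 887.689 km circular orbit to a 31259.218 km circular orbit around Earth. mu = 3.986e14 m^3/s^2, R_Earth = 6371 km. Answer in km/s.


r1 = 7258.6890 km = 7.258689e+06 m
r2 = 37630.2180 km = 3.7630218e+07 m
dv1 = sqrt(mu/r1)*(sqrt(2*r2/(r1+r2)) - 1) = 2184.8219 m/s
dv2 = sqrt(mu/r2)*(1 - sqrt(2*r1/(r1+r2))) = 1403.7544 m/s
total dv = |dv1| + |dv2| = 2184.8219 + 1403.7544 = 3588.5763 m/s = 3.5886 km/s

3.5886 km/s


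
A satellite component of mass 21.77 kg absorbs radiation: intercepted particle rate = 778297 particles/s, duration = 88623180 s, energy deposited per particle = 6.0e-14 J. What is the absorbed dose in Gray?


Total energy deposited = rate * time * E_per
  = 778297 * 88623180 * 6.0e-14 = 4.1385 J
Dose = E_total / mass = 4.1385 / 21.77
Dose = 0.1901015 Gy

0.1901 Gy


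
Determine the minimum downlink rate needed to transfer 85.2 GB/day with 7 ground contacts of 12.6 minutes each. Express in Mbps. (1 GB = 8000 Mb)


total contact time = 7 * 12.6 * 60 = 5292.0000 s
data = 85.2 GB = 681600.0000 Mb
rate = 681600.0000 / 5292.0000 = 128.7982 Mbps

128.7982 Mbps


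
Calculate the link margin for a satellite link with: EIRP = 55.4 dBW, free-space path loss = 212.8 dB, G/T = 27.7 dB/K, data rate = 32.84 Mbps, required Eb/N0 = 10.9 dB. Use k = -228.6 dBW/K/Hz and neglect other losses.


C/N0 = EIRP - FSPL + G/T - k = 55.4 - 212.8 + 27.7 - (-228.6)
C/N0 = 98.9000 dB-Hz
R_b = 32.84 Mbps = 3.284e+07 bps -> 10*log10(R_b) = 75.1640 dB-Hz
Eb/N0 = C/N0 - 10*log10(R_b) = 98.9000 - 75.1640 = 23.7360 dB
Margin = Eb/N0 - Eb/N0_req = 23.7360 - 10.9 = 12.8360 dB (link closes)

12.8360 dB


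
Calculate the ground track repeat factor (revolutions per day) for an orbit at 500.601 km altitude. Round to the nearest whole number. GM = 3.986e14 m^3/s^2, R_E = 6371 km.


r = 6.871601e+06 m
T = 2*pi*sqrt(r^3/mu) = 5668.8912 s = 94.4815 min
revs/day = 1440 / 94.4815 = 15.2411
Rounded: 15 revolutions per day

15 revolutions per day


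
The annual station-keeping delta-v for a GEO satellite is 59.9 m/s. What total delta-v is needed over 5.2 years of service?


dV = rate * years = 59.9 * 5.2
dV = 311.4800 m/s

311.4800 m/s


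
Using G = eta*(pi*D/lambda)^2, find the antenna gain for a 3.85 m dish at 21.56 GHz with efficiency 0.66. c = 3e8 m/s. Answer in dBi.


lambda = c/f = 3e8 / 2.156e+10 = 0.01391466 m
G = eta*(pi*D/lambda)^2 = 0.66*(pi*3.85/0.01391466)^2
G = 498677.9248 (linear)
G = 10*log10(498677.9248) = 56.9782 dBi

56.9782 dBi


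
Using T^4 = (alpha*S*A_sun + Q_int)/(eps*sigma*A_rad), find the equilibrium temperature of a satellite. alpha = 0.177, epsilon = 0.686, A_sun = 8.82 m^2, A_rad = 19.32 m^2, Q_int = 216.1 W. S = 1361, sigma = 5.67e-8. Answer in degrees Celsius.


Numerator = alpha*S*A_sun + Q_int = 0.177*1361*8.82 + 216.1 = 2340.8115 W
Denominator = eps*sigma*A_rad = 0.686*5.67e-8*19.32 = 7.5147458e-07 W/K^4
T^4 = 3.1149577e+09 K^4
T = 236.2452 K = -36.9048 C

-36.9048 degrees Celsius


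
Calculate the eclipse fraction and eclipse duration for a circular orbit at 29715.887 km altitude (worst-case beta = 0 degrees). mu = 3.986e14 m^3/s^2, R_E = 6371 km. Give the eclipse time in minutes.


r = 36086.8870 km
T = 1137.0619 min
Eclipse fraction = arcsin(R_E/r)/pi = arcsin(6371.0000/36086.8870)/pi
= arcsin(0.1765461)/pi = 0.05649247
Eclipse duration = 0.05649247 * 1137.0619 = 64.2354 min

64.2354 minutes


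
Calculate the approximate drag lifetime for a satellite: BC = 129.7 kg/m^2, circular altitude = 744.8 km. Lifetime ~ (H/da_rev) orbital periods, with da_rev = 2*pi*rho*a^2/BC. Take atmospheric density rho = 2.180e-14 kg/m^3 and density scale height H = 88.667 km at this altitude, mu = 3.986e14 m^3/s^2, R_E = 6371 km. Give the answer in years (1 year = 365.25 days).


a = R_E + alt = 7115.8000 km = 7.1158e+06 m
da_rev = 2*pi*rho*a^2/BC = 2*pi*2.180e-14*(7.1158e+06)^2/129.7 = 0.0534741453 m per revolution
N = H/da_rev = 88667.0000 m / 0.0534741453 m = 1.6581284e+06 revolutions
P = 2*pi*sqrt(a^3/mu) = 5973.7469 s
lifetime = N*P = 1.6581284e+06 * 5973.7469 = 9.9052396e+09 s = 114643.9763 days
years = 114643.9763 / 365.25 = 313.8781 years

313.8781 years


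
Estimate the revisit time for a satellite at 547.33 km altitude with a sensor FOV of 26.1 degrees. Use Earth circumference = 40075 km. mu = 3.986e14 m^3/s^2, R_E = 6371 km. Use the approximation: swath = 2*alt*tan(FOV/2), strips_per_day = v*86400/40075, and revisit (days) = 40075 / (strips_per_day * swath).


swath = 2*547.33*tan(0.2277655) = 253.7286 km
v = sqrt(mu/r) = 7590.4585 m/s = 7.5905 km/s
strips/day = v*86400/40075 = 7.5905*86400/40075 = 16.3647
coverage/day = strips * swath = 16.3647 * 253.7286 = 4152.1935 km
revisit = 40075 / 4152.1935 = 9.6515 days

9.6515 days


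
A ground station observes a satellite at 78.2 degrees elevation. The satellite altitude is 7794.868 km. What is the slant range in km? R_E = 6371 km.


h = 7794.868 km, el = 78.2 deg
d = -R_E*sin(el) + sqrt((R_E*sin(el))^2 + 2*R_E*h + h^2)
d = -6371.0000*sin(1.3648) + sqrt((6371.0000*0.9788674)^2 + 2*6371.0000*7794.868 + 7794.868^2)
d = 7869.4649 km

7869.4649 km


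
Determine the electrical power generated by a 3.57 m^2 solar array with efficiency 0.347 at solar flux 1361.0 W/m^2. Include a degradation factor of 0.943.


P = area * eta * S * degradation
P = 3.57 * 0.347 * 1361.0 * 0.943
P = 1589.8916 W

1589.8916 W


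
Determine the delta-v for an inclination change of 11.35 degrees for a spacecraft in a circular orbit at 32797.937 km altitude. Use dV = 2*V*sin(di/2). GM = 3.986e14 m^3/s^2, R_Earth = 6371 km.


r = 39168.9370 km = 3.9168937e+07 m
V = sqrt(mu/r) = 3190.0519 m/s
di = 11.35 deg = 0.1980949 rad
dV = 2*V*sin(di/2) = 2*3190.0519*sin(0.09904744)
dV = 630.9002 m/s = 0.6309002 km/s

0.6309 km/s


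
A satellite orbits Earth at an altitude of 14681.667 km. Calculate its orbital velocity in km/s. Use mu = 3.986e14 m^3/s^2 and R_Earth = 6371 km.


r = R_E + alt = 6371.0 + 14681.667 = 21052.6670 km = 2.1052667e+07 m
v = sqrt(mu/r) = sqrt(3.986e14 / 2.1052667e+07) = 4351.2605 m/s = 4.3513 km/s

4.3513 km/s


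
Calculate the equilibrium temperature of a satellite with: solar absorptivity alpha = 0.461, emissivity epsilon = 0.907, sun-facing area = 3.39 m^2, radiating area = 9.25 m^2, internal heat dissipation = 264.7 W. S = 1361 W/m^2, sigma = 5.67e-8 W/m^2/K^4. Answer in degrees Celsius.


Numerator = alpha*S*A_sun + Q_int = 0.461*1361*3.39 + 264.7 = 2391.6572 W
Denominator = eps*sigma*A_rad = 0.907*5.67e-8*9.25 = 4.7569883e-07 W/K^4
T^4 = 5.027671e+09 K^4
T = 266.2819 K = -6.8681 C

-6.8681 degrees Celsius


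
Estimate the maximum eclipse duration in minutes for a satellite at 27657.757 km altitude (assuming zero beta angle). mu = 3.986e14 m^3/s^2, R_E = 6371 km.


r = 34028.7570 km
T = 1041.1879 min
Eclipse fraction = arcsin(R_E/r)/pi = arcsin(6371.0000/34028.7570)/pi
= arcsin(0.187224)/pi = 0.05994902
Eclipse duration = 0.05994902 * 1041.1879 = 62.4182 min

62.4182 minutes


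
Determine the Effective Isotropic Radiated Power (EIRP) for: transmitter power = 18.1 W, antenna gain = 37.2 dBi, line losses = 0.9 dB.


Pt = 18.1 W = 12.5768 dBW
EIRP = Pt_dBW + Gt - losses = 12.5768 + 37.2 - 0.9 = 48.8768 dBW

48.8768 dBW


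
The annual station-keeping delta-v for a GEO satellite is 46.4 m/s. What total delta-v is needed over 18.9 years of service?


dV = rate * years = 46.4 * 18.9
dV = 876.9600 m/s

876.9600 m/s


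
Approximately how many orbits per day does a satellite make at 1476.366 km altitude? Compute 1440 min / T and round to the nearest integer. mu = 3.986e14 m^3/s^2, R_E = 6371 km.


r = 7.847366e+06 m
T = 2*pi*sqrt(r^3/mu) = 6918.2633 s = 115.3044 min
revs/day = 1440 / 115.3044 = 12.4887
Rounded: 12 revolutions per day

12 revolutions per day


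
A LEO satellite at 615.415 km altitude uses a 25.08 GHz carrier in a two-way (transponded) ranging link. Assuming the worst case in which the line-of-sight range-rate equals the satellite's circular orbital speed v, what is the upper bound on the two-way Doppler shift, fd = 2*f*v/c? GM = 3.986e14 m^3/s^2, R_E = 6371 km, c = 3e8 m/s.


r = 6.986415e+06 m
v = sqrt(mu/r) = 7553.3821 m/s (worst-case radial velocity)
f = 25.08 GHz = 2.508e+10 Hz
fd = 2*f*v/c = 2*2.508e+10*7553.3821/3.0e+08
fd = 1.2629255e+06 Hz

1.2629e+06 Hz


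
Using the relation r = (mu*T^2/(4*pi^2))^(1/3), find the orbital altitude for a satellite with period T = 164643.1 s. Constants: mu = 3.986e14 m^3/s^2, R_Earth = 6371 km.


T = 164643.1 s
r = (mu*T^2/(4*pi^2))^(1/3) = (3.986e14 * 164643.1^2 / (4*pi^2))^(1/3)
r = 6.4926433e+07 m = 64926.4328 km
alt = r - R_E = 64926.4328 - 6371 = 58555.4328 km

58555.4328 km


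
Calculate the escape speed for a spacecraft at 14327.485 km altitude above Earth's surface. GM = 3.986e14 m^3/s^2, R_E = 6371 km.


r = 6371.0 + 14327.485 = 20698.4850 km = 2.0698485e+07 m
v_esc = sqrt(2*mu/r) = sqrt(2*3.986e14 / 2.0698485e+07)
v_esc = 6206.0371 m/s = 6.2060 km/s

6.2060 km/s


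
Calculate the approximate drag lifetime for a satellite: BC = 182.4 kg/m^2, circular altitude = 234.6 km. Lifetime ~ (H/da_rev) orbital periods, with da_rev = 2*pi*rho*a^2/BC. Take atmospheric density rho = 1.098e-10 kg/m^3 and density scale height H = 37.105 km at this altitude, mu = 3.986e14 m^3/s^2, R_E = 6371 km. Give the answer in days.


a = R_E + alt = 6605.6000 km = 6.6056e+06 m
da_rev = 2*pi*rho*a^2/BC = 2*pi*1.098e-10*(6.6056e+06)^2/182.4 = 165.037227 m per revolution
N = H/da_rev = 37105.0000 m / 165.037227 m = 224.8281 revolutions
P = 2*pi*sqrt(a^3/mu) = 5342.9318 s
lifetime = N*P = 224.8281 * 5342.9318 = 1.201241e+06 s = 13.9033 days

13.9033 days


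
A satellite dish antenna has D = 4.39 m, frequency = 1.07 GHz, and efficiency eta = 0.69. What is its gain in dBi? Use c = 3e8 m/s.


lambda = c/f = 3e8 / 1.07e+09 = 0.2803738 m
G = eta*(pi*D/lambda)^2 = 0.69*(pi*4.39/0.2803738)^2
G = 1669.5634 (linear)
G = 10*log10(1669.5634) = 32.2260 dBi

32.2260 dBi


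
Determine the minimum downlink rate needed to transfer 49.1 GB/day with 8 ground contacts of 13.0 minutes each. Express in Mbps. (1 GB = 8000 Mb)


total contact time = 8 * 13.0 * 60 = 6240.0000 s
data = 49.1 GB = 392800.0000 Mb
rate = 392800.0000 / 6240.0000 = 62.9487 Mbps

62.9487 Mbps


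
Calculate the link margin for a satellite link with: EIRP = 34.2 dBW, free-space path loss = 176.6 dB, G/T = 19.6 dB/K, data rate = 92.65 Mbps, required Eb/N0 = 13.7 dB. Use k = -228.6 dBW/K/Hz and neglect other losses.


C/N0 = EIRP - FSPL + G/T - k = 34.2 - 176.6 + 19.6 - (-228.6)
C/N0 = 105.8000 dB-Hz
R_b = 92.65 Mbps = 9.265e+07 bps -> 10*log10(R_b) = 79.6685 dB-Hz
Eb/N0 = C/N0 - 10*log10(R_b) = 105.8000 - 79.6685 = 26.1315 dB
Margin = Eb/N0 - Eb/N0_req = 26.1315 - 13.7 = 12.4315 dB (link closes)

12.4315 dB


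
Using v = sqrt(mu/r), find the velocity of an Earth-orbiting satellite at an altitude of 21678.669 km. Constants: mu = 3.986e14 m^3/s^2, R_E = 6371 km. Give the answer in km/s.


r = R_E + alt = 6371.0 + 21678.669 = 28049.6690 km = 2.8049669e+07 m
v = sqrt(mu/r) = sqrt(3.986e14 / 2.8049669e+07) = 3769.6825 m/s = 3.7697 km/s

3.7697 km/s


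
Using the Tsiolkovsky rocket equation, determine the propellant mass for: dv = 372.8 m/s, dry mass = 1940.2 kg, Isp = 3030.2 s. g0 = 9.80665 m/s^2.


ve = Isp * g0 = 3030.2 * 9.80665 = 29716.110830 m/s
mass ratio = exp(dv/ve) = exp(372.8/29716.110830) = 1.01262441
m_prop = m_dry * (mr - 1) = 1940.2 * (1.01262441 - 1)
m_prop = 24.4939 kg

24.4939 kg


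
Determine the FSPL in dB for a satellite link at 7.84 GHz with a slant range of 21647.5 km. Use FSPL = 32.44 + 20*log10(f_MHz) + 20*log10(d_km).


f = 7.84 GHz = 7840.0000 MHz
d = 21647.5 km
FSPL = 32.44 + 20*log10(7840.0000) + 20*log10(21647.5)
FSPL = 32.44 + 77.8863 + 86.7082
FSPL = 197.0345 dB

197.0345 dB


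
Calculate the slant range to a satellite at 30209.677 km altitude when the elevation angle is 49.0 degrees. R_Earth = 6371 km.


h = 30209.677 km, el = 49.0 deg
d = -R_E*sin(el) + sqrt((R_E*sin(el))^2 + 2*R_E*h + h^2)
d = -6371.0000*sin(0.8552113) + sqrt((6371.0000*0.7547096)^2 + 2*6371.0000*30209.677 + 30209.677^2)
d = 31532.8460 km

31532.8460 km


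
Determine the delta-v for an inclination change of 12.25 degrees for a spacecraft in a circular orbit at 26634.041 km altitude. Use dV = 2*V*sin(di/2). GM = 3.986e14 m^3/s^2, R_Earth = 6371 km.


r = 33005.0410 km = 3.3005041e+07 m
V = sqrt(mu/r) = 3475.1896 m/s
di = 12.25 deg = 0.2138028 rad
dV = 2*V*sin(di/2) = 2*3475.1896*sin(0.1069014)
dV = 741.5910 m/s = 0.741591 km/s

0.7416 km/s


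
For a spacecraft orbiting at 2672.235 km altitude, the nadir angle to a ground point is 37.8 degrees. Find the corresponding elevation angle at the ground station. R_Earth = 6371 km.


r = R_E + alt = 9043.2350 km
Law of sines in the satellite / Earth-center / ground-point triangle:
  sin(nadir)/R_E = sin(90 + el)/r  =>  cos(el) = (r/R_E)*sin(nadir)
cos(el) = (9043.2350 / 6371.0000) * sin(37.8 deg) = 0.8699831
el = arccos(0.8699831) = 29.5433 deg
(Earth-central angle = 90 - nadir - el = 22.6567 deg)

29.5433 degrees


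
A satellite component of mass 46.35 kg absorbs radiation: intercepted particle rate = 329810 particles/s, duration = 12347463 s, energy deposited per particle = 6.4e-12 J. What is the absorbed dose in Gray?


Total energy deposited = rate * time * E_per
  = 329810 * 12347463 * 6.4e-12 = 26.0628 J
Dose = E_total / mass = 26.0628 / 46.35
Dose = 0.5623048 Gy

0.5623 Gy


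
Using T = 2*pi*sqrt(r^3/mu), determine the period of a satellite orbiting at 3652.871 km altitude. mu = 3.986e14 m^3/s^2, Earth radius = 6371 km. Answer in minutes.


r = 10023.8710 km = 1.0023871e+07 m
T = 2*pi*sqrt(r^3/mu) = 2*pi*sqrt(1.0071784e+21 / 3.986e14)
T = 9987.6755 s = 166.4613 min

166.4613 minutes


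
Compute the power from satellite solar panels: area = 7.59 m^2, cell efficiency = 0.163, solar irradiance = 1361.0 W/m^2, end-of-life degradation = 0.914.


P = area * eta * S * degradation
P = 7.59 * 0.163 * 1361.0 * 0.914
P = 1538.9826 W

1538.9826 W


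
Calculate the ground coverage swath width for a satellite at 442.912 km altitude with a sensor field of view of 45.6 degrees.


FOV = 45.6 deg = 0.7958701 rad
swath = 2 * alt * tan(FOV/2) = 2 * 442.912 * tan(0.3979351)
swath = 2 * 442.912 * 0.4203613
swath = 372.3661 km

372.3661 km


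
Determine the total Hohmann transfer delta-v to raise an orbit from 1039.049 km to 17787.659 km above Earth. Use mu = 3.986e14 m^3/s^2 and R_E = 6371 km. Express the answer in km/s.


r1 = 7410.0490 km = 7.410049e+06 m
r2 = 24158.6590 km = 2.4158659e+07 m
dv1 = sqrt(mu/r1)*(sqrt(2*r2/(r1+r2)) - 1) = 1739.3405 m/s
dv2 = sqrt(mu/r2)*(1 - sqrt(2*r1/(r1+r2))) = 1278.8246 m/s
total dv = |dv1| + |dv2| = 1739.3405 + 1278.8246 = 3018.1651 m/s = 3.0182 km/s

3.0182 km/s


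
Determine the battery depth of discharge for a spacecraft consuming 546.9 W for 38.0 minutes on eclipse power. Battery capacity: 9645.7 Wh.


E_used = P * t / 60 = 546.9 * 38.0 / 60 = 346.3700 Wh
DOD = E_used / E_total * 100 = 346.3700 / 9645.7 * 100
DOD = 3.5909 %

3.5909 %


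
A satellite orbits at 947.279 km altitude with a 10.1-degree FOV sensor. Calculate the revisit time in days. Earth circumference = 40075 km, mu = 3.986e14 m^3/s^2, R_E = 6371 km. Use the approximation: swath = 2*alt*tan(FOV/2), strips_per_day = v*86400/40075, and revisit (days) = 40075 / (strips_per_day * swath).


swath = 2*947.279*tan(0.08813913) = 167.4184 km
v = sqrt(mu/r) = 7380.1326 m/s = 7.3801 km/s
strips/day = v*86400/40075 = 7.3801*86400/40075 = 15.9113
coverage/day = strips * swath = 15.9113 * 167.4184 = 2663.8372 km
revisit = 40075 / 2663.8372 = 15.0441 days

15.0441 days


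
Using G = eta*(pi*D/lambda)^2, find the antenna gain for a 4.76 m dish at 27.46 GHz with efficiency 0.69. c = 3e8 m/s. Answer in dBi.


lambda = c/f = 3e8 / 2.746e+10 = 0.01092498 m
G = eta*(pi*D/lambda)^2 = 0.69*(pi*4.76/0.01092498)^2
G = 1.2927701e+06 (linear)
G = 10*log10(1.2927701e+06) = 61.1152 dBi

61.1152 dBi


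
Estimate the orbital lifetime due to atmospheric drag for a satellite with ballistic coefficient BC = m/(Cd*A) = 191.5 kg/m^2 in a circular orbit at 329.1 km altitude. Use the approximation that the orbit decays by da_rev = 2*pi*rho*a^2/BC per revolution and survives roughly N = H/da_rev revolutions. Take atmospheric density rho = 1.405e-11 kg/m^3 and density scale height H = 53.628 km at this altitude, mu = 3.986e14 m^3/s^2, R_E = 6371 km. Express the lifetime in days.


a = R_E + alt = 6700.1000 km = 6.7001e+06 m
da_rev = 2*pi*rho*a^2/BC = 2*pi*1.405e-11*(6.7001e+06)^2/191.5 = 20.694264 m per revolution
N = H/da_rev = 53628.0000 m / 20.694264 m = 2591.4427 revolutions
P = 2*pi*sqrt(a^3/mu) = 5457.9952 s
lifetime = N*P = 2591.4427 * 5457.9952 = 1.4144082e+07 s = 163.7047 days

163.7047 days


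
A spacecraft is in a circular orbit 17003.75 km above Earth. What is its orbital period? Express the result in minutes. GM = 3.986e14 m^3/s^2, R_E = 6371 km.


r = 23374.7500 km = 2.337475e+07 m
T = 2*pi*sqrt(r^3/mu) = 2*pi*sqrt(1.2771471e+22 / 3.986e14)
T = 35565.7264 s = 592.7621 min

592.7621 minutes


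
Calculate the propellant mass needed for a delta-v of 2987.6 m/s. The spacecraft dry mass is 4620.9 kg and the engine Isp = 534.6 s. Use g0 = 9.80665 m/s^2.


ve = Isp * g0 = 534.6 * 9.80665 = 5242.635090 m/s
mass ratio = exp(dv/ve) = exp(2987.6/5242.635090) = 1.76803029
m_prop = m_dry * (mr - 1) = 4620.9 * (1.76803029 - 1)
m_prop = 3548.9912 kg

3548.9912 kg


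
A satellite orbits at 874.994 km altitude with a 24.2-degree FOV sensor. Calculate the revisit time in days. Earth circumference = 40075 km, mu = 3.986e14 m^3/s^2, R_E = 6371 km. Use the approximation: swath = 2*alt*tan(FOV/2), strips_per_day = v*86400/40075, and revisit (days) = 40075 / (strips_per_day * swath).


swath = 2*874.994*tan(0.2111848) = 375.1649 km
v = sqrt(mu/r) = 7416.8528 m/s = 7.4169 km/s
strips/day = v*86400/40075 = 7.4169*86400/40075 = 15.9904
coverage/day = strips * swath = 15.9904 * 375.1649 = 5999.0447 km
revisit = 40075 / 5999.0447 = 6.6802 days

6.6802 days


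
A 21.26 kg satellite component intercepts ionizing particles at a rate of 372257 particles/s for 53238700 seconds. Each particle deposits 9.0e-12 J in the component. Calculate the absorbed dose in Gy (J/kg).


Total energy deposited = rate * time * E_per
  = 372257 * 53238700 * 9.0e-12 = 178.3663 J
Dose = E_total / mass = 178.3663 / 21.26
Dose = 8.3898 Gy

8.3898 Gy


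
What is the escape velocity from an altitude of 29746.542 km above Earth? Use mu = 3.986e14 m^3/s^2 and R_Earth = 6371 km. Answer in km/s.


r = 6371.0 + 29746.542 = 36117.5420 km = 3.6117542e+07 m
v_esc = sqrt(2*mu/r) = sqrt(2*3.986e14 / 3.6117542e+07)
v_esc = 4698.1248 m/s = 4.6981 km/s

4.6981 km/s


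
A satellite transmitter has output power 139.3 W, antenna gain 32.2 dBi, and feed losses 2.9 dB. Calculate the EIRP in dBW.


Pt = 139.3 W = 21.4395 dBW
EIRP = Pt_dBW + Gt - losses = 21.4395 + 32.2 - 2.9 = 50.7395 dBW

50.7395 dBW


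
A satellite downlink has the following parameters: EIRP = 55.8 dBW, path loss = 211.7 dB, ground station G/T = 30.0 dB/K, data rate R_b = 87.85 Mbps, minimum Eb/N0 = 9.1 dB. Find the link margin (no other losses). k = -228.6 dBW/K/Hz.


C/N0 = EIRP - FSPL + G/T - k = 55.8 - 211.7 + 30.0 - (-228.6)
C/N0 = 102.7000 dB-Hz
R_b = 87.85 Mbps = 8.785e+07 bps -> 10*log10(R_b) = 79.4374 dB-Hz
Eb/N0 = C/N0 - 10*log10(R_b) = 102.7000 - 79.4374 = 23.2626 dB
Margin = Eb/N0 - Eb/N0_req = 23.2626 - 9.1 = 14.1626 dB (link closes)

14.1626 dB


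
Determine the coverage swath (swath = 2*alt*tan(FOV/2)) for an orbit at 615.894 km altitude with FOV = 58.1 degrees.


FOV = 58.1 deg = 1.0140 rad
swath = 2 * alt * tan(FOV/2) = 2 * 615.894 * tan(0.5070181)
swath = 2 * 615.894 * 0.5554504
swath = 684.1971 km

684.1971 km


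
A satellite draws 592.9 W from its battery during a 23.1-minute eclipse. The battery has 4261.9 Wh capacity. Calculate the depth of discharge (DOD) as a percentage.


E_used = P * t / 60 = 592.9 * 23.1 / 60 = 228.2665 Wh
DOD = E_used / E_total * 100 = 228.2665 / 4261.9 * 100
DOD = 5.3560 %

5.3560 %


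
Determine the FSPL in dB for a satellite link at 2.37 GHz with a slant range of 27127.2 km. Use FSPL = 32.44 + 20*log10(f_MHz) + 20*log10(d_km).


f = 2.37 GHz = 2370.0000 MHz
d = 27127.2 km
FSPL = 32.44 + 20*log10(2370.0000) + 20*log10(27127.2)
FSPL = 32.44 + 67.4950 + 88.6681
FSPL = 188.6031 dB

188.6031 dB


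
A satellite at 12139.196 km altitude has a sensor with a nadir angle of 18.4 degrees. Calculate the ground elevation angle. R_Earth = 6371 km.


r = R_E + alt = 18510.1960 km
Law of sines in the satellite / Earth-center / ground-point triangle:
  sin(nadir)/R_E = sin(90 + el)/r  =>  cos(el) = (r/R_E)*sin(nadir)
cos(el) = (18510.1960 / 6371.0000) * sin(18.4 deg) = 0.9170814
el = arccos(0.9170814) = 23.4969 deg
(Earth-central angle = 90 - nadir - el = 48.1031 deg)

23.4969 degrees


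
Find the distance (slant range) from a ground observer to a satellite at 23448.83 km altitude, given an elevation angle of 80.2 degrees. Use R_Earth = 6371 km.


h = 23448.83 km, el = 80.2 deg
d = -R_E*sin(el) + sqrt((R_E*sin(el))^2 + 2*R_E*h + h^2)
d = -6371.0000*sin(1.3998) + sqrt((6371.0000*0.9854079)^2 + 2*6371.0000*23448.83 + 23448.83^2)
d = 23522.0724 km

23522.0724 km


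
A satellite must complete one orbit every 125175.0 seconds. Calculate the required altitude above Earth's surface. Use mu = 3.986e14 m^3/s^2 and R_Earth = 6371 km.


T = 125175.0 s
r = (mu*T^2/(4*pi^2))^(1/3) = (3.986e14 * 125175.0^2 / (4*pi^2))^(1/3)
r = 5.4084263e+07 m = 54084.2634 km
alt = r - R_E = 54084.2634 - 6371 = 47713.2634 km

47713.2634 km
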